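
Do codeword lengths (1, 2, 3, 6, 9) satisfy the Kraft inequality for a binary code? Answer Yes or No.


Kraft sum = sum(2^(-l_i)) = 0.8926, need <= 1. Result: satisfied (a binary prefix-free code with these lengths exists)

Yes


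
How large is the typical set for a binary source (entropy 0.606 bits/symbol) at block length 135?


log2|A_typical| = nH = 135 * 0.606 = 81.81, so |A_typical| ~ 2^81.81 = 4.239e+24

4.239e+24


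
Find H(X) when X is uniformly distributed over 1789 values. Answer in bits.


H = log2(n) = log2(1789) = 10.8049

10.8049 bits


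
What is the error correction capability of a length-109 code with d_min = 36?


Correction capability = floor((d-1)/2) = floor((36-1)/2) = 17

17 errors


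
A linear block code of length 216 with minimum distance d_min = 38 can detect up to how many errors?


Detection capability = d_min - 1 = 38 - 1 = 37

37 errors


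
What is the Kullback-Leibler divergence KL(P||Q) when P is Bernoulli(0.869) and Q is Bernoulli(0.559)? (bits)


KL = p*log2(p/q) + (1-p)*log2((1-p)/(1-q)) = 0.869*log2(0.869/0.559) + 0.131*log2(0.131/0.441) = 0.3237

0.3237 bits


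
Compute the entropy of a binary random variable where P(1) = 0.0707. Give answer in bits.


H = -p*log2(p) - (1-p)*log2(1-p). -0.0707*log2(0.0707) = 0.270226; -0.9293*log2(0.9293) = 0.098305. H = 0.270226 + 0.098305 = 0.3685

0.3685 bits


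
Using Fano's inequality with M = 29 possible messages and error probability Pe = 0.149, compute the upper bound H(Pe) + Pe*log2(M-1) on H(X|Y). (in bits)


H(Pe) = -Pe*log2(Pe) - (1-Pe)*log2(1-Pe) = -0.149*log2(0.149) - 0.851*log2(0.851) = 0.409246 + 0.198086 = 0.6073. Pe*log2(M-1) = 0.149*log2(28) = 0.716296. Bound = H(Pe) + Pe*log2(M-1) = 0.409246 + 0.198086 + 0.716296 = 1.3236

1.3236 bits


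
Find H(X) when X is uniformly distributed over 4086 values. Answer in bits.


H = log2(n) = log2(4086) = 11.9965

11.9965 bits


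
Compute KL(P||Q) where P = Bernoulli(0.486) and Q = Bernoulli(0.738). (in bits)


KL = p*log2(p/q) + (1-p)*log2((1-p)/(1-q)) = 0.486*log2(0.486/0.738) + 0.514*log2(0.514/0.262) = 0.2068

0.2068 bits


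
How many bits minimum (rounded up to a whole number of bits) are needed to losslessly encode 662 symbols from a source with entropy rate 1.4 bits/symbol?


Minimum bits >= n * H = 662 * 1.4 = 926.8, rounded up to a whole number of bits = 927

927 bits


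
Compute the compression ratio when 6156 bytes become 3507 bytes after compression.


Ratio = original / compressed = 6156 / 3507 = 1.7553

1.7553


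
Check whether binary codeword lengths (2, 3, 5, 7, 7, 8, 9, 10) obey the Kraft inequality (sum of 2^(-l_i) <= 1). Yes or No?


Kraft sum = sum(2^(-l_i)) = 0.4287, need <= 1. Result: satisfied (a binary prefix-free code with these lengths exists)

Yes


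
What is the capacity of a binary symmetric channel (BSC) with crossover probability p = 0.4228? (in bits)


H(p) = -p*log2(p) - (1-p)*log2(1-p) = -0.4228*log2(0.4228) - 0.5772*log2(0.5772) = 0.525098 + 0.457637 = 0.9827. C = 1 - H(p) = 1 - 0.9827 = 0.0173

0.0173 bits


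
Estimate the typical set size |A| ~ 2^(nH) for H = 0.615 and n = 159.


log2|A_typical| = nH = 159 * 0.615 = 97.785, so |A_typical| ~ 2^97.785 = 2.730e+29

2.730e+29


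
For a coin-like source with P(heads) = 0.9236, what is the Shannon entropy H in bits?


H = -p*log2(p) - (1-p)*log2(1-p). -0.9236*log2(0.9236) = 0.105900; -0.0764*log2(0.0764) = 0.283466. H = 0.105900 + 0.283466 = 0.3894

0.3894 bits


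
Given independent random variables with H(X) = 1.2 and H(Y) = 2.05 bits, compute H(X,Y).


For independent variables, H(X,Y) = H(X) + H(Y) = 1.2 + 2.05 = 3.25

3.25 bits


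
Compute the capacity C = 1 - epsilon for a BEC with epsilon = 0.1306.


C = 1 - epsilon = 1 - 0.1306 = 0.8694

0.8694 bits


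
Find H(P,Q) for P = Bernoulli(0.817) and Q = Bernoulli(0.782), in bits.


H(P,Q) = -p*log2(q) - (1-p)*log2(1-q). -0.817*log2(0.782) = 0.289839; -0.183*log2(0.218) = 0.402161. H(P,Q) = 0.289839 + 0.402161 = 0.692

0.692 bits


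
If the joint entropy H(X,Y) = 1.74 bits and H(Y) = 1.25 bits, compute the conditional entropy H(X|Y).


H(X|Y) = H(X,Y) - H(Y) = 1.74 - 1.25 = 0.49

0.49 bits


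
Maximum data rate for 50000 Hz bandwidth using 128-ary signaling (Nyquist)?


Rate = 2 * B * log2(M) = 2 * 50000 * 7.0 = 700000.0

700000.0 bps


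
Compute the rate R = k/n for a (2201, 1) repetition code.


Rate = k/n = 1/2201

1/2201


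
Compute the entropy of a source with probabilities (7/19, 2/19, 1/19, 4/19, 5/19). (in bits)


H = -sum(p_i * log2(p_i)). Terms: -(7/19)*log2(7/19) = 0.530737; -(2/19)*log2(2/19) = 0.341887; -(1/19)*log2(1/19) = 0.223575; -(4/19)*log2(4/19) = 0.473248; -(5/19)*log2(5/19) = 0.506842. H = 0.530737 + 0.341887 + 0.223575 + 0.473248 + 0.506842 = 2.0763

2.0763 bits


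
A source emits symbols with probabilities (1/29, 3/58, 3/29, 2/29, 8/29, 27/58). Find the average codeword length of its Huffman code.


Huffman construction (repeatedly merge the two least-probable nodes; each merge adds 1 bit to every symbol beneath it): 1/29 + 3/58 = 5/58; 2/29 + 5/58 = 9/58; 3/29 + 9/58 = 15/58; 15/58 + 8/29 = 31/58; 27/58 + 31/58 = 1. Resulting codeword lengths (in the order the probabilities were given): (5, 5, 3, 4, 2, 1). L_avg = sum(p_i * l_i) = 1/29*5 + 3/58*5 + 3/29*3 + 2/29*4 + 8/29*2 + 27/58*1 = 59/29 = 2.0345

2.0345 bits


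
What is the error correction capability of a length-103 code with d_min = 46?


Correction capability = floor((d-1)/2) = floor((46-1)/2) = 22

22 errors


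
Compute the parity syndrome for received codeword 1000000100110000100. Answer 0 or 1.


Syndrome = XOR of all bits = 1 XOR 0 XOR 0 XOR 0 XOR 0 XOR 0 XOR 0 XOR 1 XOR 0 XOR 0 XOR 1 XOR 1 XOR 0 XOR 0 XOR 0 XOR 0 XOR 1 XOR 0 XOR 0 = 1

1


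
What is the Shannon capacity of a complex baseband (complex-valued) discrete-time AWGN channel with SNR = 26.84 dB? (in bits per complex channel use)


SNR_linear = 10^(26.84/10) = 483.0588; C = log2(1 + SNR_linear) = log2(1 + 483.0588) = 8.919

8.919 bits/channel use


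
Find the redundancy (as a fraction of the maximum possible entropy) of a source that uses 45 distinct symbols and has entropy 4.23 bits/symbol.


H_max = log2(K) = log2(45) = 5.4919 bits/symbol. Redundancy = 1 - H/H_max = 1 - 4.23/5.4919 = 1 - 0.7702 = 0.2298

0.2298


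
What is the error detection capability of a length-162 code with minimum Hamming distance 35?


Detection capability = d_min - 1 = 35 - 1 = 34

34 errors


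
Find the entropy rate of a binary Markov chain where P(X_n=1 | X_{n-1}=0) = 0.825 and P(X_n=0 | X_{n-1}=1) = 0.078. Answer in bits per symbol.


Stationary distribution: pi_0 = p10/(p01+p10) = 0.0864, pi_1 = 0.9136. Entropy rate H' = pi_0*H(p01) + pi_1*H(p10) = 0.0864*0.669 + 0.9136*0.3951 = 0.4188

0.4188 bits/symbol


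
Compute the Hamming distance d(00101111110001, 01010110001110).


Count differing positions: . ^ ^ ^ ^ . . ^ ^ ^ ^ ^ ^ ^ = 11 differences

11


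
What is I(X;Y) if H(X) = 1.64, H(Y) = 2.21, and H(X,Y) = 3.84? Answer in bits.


I(X;Y) = H(X) + H(Y) - H(X,Y) = 1.64 + 2.21 - 3.84 = 0.01

0.01 bits


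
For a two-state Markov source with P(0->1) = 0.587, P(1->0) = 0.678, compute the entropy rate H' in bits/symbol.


Stationary distribution: pi_0 = p10/(p01+p10) = 0.536, pi_1 = 0.464. Entropy rate H' = pi_0*H(p01) + pi_1*H(p10) = 0.536*0.978 + 0.464*0.9065 = 0.9449

0.9449 bits/symbol


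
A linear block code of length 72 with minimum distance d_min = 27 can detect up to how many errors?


Detection capability = d_min - 1 = 27 - 1 = 26

26 errors


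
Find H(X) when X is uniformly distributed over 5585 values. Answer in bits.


H = log2(n) = log2(5585) = 12.4473

12.4473 bits


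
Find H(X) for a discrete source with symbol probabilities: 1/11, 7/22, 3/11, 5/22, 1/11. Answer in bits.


H = -sum(p_i * log2(p_i)). Terms: -(1/11)*log2(1/11) = 0.314494; -(7/22)*log2(7/22) = 0.525661; -(3/11)*log2(3/11) = 0.511219; -(5/22)*log2(5/22) = 0.485796; -(1/11)*log2(1/11) = 0.314494. H = 0.314494 + 0.525661 + 0.511219 + 0.485796 + 0.314494 = 2.1517

2.1517 bits


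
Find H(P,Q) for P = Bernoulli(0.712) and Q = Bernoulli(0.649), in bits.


H(P,Q) = -p*log2(q) - (1-p)*log2(1-q). -0.712*log2(0.649) = 0.444081; -0.288*log2(0.351) = 0.435012. H(P,Q) = 0.444081 + 0.435012 = 0.8791

0.8791 bits


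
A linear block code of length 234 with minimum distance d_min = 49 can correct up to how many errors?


Correction capability = floor((d-1)/2) = floor((49-1)/2) = 24

24 errors


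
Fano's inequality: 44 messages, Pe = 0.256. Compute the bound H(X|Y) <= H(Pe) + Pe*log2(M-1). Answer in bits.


H(Pe) = -Pe*log2(Pe) - (1-Pe)*log2(1-Pe) = -0.256*log2(0.256) - 0.744*log2(0.744) = 0.503241 + 0.317409 = 0.8207. Pe*log2(M-1) = 0.256*log2(43) = 1.389124. Bound = H(Pe) + Pe*log2(M-1) = 0.503241 + 0.317409 + 1.389124 = 2.2098

2.2098 bits


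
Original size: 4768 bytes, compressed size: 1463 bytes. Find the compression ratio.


Ratio = original / compressed = 4768 / 1463 = 3.2591

3.2591


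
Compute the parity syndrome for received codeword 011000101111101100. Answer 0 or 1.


Syndrome = XOR of all bits = 0 XOR 1 XOR 1 XOR 0 XOR 0 XOR 0 XOR 1 XOR 0 XOR 1 XOR 1 XOR 1 XOR 1 XOR 1 XOR 0 XOR 1 XOR 1 XOR 0 XOR 0 = 0

0


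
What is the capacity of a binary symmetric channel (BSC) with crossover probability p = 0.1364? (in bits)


H(p) = -p*log2(p) - (1-p)*log2(1-p) = -0.1364*log2(0.1364) - 0.8636*log2(0.8636) = 0.392025 + 0.182707 = 0.5747. C = 1 - H(p) = 1 - 0.5747 = 0.4253

0.4253 bits


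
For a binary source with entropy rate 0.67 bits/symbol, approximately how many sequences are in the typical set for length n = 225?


log2|A_typical| = nH = 225 * 0.67 = 150.75, so |A_typical| ~ 2^150.75 = 2.400e+45

2.400e+45


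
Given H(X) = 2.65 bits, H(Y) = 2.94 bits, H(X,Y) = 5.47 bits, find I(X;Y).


I(X;Y) = H(X) + H(Y) - H(X,Y) = 2.65 + 2.94 - 5.47 = 0.12

0.12 bits


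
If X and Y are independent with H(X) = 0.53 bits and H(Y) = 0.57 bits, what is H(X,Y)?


For independent variables, H(X,Y) = H(X) + H(Y) = 0.53 + 0.57 = 1.1

1.1 bits


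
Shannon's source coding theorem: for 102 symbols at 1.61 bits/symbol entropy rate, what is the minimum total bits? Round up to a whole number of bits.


Minimum bits >= n * H = 102 * 1.61 = 164.22, rounded up to a whole number of bits = 165

165 bits


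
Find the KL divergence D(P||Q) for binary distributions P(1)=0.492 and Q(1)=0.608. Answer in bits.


KL = p*log2(p/q) + (1-p)*log2((1-p)/(1-q)) = 0.492*log2(0.492/0.608) + 0.508*log2(0.508/0.392) = 0.0397

0.0397 bits


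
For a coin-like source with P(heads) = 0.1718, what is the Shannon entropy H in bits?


H = -p*log2(p) - (1-p)*log2(1-p). -0.1718*log2(0.1718) = 0.436578; -0.8282*log2(0.8282) = 0.225228. H = 0.436578 + 0.225228 = 0.6618

0.6618 bits


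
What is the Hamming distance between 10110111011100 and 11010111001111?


Count differing positions: . ^ ^ . . . . . . ^ . . ^ ^ = 5 differences

5


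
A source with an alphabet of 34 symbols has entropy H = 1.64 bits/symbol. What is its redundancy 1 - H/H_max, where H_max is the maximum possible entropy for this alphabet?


H_max = log2(K) = log2(34) = 5.0875 bits/symbol. Redundancy = 1 - H/H_max = 1 - 1.64/5.0875 = 1 - 0.3224 = 0.6776

0.6776


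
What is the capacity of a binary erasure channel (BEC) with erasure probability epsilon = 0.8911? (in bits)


C = 1 - epsilon = 1 - 0.8911 = 0.1089

0.1089 bits


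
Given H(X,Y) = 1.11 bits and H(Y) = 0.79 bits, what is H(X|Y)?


H(X|Y) = H(X,Y) - H(Y) = 1.11 - 0.79 = 0.32

0.32 bits


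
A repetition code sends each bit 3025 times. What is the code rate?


Rate = k/n = 1/3025

1/3025


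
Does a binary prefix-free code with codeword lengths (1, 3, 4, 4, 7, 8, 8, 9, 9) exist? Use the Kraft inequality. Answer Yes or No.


Kraft sum = sum(2^(-l_i)) = 0.7695, need <= 1. Result: satisfied (a binary prefix-free code with these lengths exists)

Yes


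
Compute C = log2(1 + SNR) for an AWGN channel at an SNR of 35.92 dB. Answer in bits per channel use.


SNR_linear = 10^(35.92/10) = 3908.409; C = log2(1 + SNR_linear) = log2(1 + 3908.409) = 11.9327

11.9327 bits/channel use


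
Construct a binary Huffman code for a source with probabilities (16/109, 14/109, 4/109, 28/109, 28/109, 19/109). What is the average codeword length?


Huffman construction (repeatedly merge the two least-probable nodes; each merge adds 1 bit to every symbol beneath it): 4/109 + 14/109 = 18/109; 16/109 + 18/109 = 34/109; 19/109 + 28/109 = 47/109; 28/109 + 34/109 = 62/109; 47/109 + 62/109 = 1. Resulting codeword lengths (in the order the probabilities were given): (3, 4, 4, 2, 2, 2). L_avg = sum(p_i * l_i) = 16/109*3 + 14/109*4 + 4/109*4 + 28/109*2 + 28/109*2 + 19/109*2 = 270/109 = 2.4771

2.4771 bits


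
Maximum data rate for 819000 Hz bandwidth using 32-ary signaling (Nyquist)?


Rate = 2 * B * log2(M) = 2 * 819000 * 5.0 = 8190000.0

8190000.0 bps


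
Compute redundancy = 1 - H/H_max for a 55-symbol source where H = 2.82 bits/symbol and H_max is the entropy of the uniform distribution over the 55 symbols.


H_max = log2(K) = log2(55) = 5.7814 bits/symbol. Redundancy = 1 - H/H_max = 1 - 2.82/5.7814 = 1 - 0.4878 = 0.5122

0.5122


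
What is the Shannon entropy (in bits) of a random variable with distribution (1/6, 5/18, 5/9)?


H = -sum(p_i * log2(p_i)). Terms: -(1/6)*log2(1/6) = 0.430827; -(5/18)*log2(5/18) = 0.513332; -(5/9)*log2(5/9) = 0.471109. H = 0.430827 + 0.513332 + 0.471109 = 1.4153

1.4153 bits


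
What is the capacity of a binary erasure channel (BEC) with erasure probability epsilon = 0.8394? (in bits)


C = 1 - epsilon = 1 - 0.8394 = 0.1606

0.1606 bits


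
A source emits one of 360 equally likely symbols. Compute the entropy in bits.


H = log2(n) = log2(360) = 8.4919

8.4919 bits


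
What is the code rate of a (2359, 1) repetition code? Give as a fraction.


Rate = k/n = 1/2359

1/2359


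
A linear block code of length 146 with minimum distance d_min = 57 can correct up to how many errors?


Correction capability = floor((d-1)/2) = floor((57-1)/2) = 28

28 errors


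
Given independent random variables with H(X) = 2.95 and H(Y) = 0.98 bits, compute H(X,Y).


For independent variables, H(X,Y) = H(X) + H(Y) = 2.95 + 0.98 = 3.93

3.93 bits


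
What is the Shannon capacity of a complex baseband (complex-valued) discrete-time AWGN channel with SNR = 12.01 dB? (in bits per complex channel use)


SNR_linear = 10^(12.01/10) = 15.8855; C = log2(1 + SNR_linear) = log2(1 + 15.8855) = 4.0777

4.0777 bits/channel use


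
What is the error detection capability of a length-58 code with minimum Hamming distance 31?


Detection capability = d_min - 1 = 31 - 1 = 30

30 errors


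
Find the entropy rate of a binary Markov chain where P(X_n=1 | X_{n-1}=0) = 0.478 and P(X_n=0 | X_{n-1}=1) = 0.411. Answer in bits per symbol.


Stationary distribution: pi_0 = p10/(p01+p10) = 0.4623, pi_1 = 0.5377. Entropy rate H' = pi_0*H(p01) + pi_1*H(p10) = 0.4623*0.9986 + 0.5377*0.977 = 0.987

0.987 bits/symbol


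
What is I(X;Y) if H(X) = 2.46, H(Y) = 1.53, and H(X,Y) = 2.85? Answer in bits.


I(X;Y) = H(X) + H(Y) - H(X,Y) = 2.46 + 1.53 - 2.85 = 1.14

1.14 bits


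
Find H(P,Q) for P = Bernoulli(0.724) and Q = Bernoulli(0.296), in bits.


H(P,Q) = -p*log2(q) - (1-p)*log2(1-q). -0.724*log2(0.296) = 1.271584; -0.276*log2(0.704) = 0.139753. H(P,Q) = 1.271584 + 0.139753 = 1.4113

1.4113 bits


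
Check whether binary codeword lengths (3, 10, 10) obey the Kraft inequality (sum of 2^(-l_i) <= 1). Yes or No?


Kraft sum = sum(2^(-l_i)) = 0.127, need <= 1. Result: satisfied (a binary prefix-free code with these lengths exists)

Yes


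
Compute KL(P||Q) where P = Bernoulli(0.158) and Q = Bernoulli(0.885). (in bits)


KL = p*log2(p/q) + (1-p)*log2((1-p)/(1-q)) = 0.158*log2(0.158/0.885) + 0.842*log2(0.842/0.115) = 2.0256

2.0256 bits


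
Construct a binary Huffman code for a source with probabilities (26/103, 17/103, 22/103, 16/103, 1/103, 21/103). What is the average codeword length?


Huffman construction (repeatedly merge the two least-probable nodes; each merge adds 1 bit to every symbol beneath it): 1/103 + 16/103 = 17/103; 17/103 + 17/103 = 34/103; 21/103 + 22/103 = 43/103; 26/103 + 34/103 = 60/103; 43/103 + 60/103 = 1. Resulting codeword lengths (in the order the probabilities were given): (2, 3, 2, 4, 4, 2). L_avg = sum(p_i * l_i) = 26/103*2 + 17/103*3 + 22/103*2 + 16/103*4 + 1/103*4 + 21/103*2 = 257/103 = 2.4951

2.4951 bits


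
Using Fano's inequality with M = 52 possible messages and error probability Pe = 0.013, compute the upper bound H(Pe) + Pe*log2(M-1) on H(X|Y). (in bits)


H(Pe) = -Pe*log2(Pe) - (1-Pe)*log2(1-Pe) = -0.013*log2(0.013) - 0.987*log2(0.987) = 0.081449 + 0.018633 = 0.1001. Pe*log2(M-1) = 0.013*log2(51) = 0.073742. Bound = H(Pe) + Pe*log2(M-1) = 0.081449 + 0.018633 + 0.073742 = 0.1738

0.1738 bits


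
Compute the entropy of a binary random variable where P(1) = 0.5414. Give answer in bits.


H = -p*log2(p) - (1-p)*log2(1-p). -0.5414*log2(0.5414) = 0.479265; -0.4586*log2(0.4586) = 0.515784. H = 0.479265 + 0.515784 = 0.995

0.995 bits


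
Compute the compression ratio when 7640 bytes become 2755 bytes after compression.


Ratio = original / compressed = 7640 / 2755 = 2.7731

2.7731


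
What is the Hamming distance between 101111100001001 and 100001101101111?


Count differing positions: . . ^ ^ ^ . . . ^ ^ . . ^ ^ . = 7 differences

7


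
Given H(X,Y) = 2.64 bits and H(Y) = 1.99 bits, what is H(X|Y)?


H(X|Y) = H(X,Y) - H(Y) = 2.64 - 1.99 = 0.65

0.65 bits


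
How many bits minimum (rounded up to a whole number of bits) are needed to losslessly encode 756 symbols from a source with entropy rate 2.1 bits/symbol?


Minimum bits >= n * H = 756 * 2.1 = 1587.6, rounded up to a whole number of bits = 1588

1588 bits


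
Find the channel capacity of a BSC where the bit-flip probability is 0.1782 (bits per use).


H(p) = -p*log2(p) - (1-p)*log2(1-p) = -0.1782*log2(0.1782) - 0.8218*log2(0.8218) = 0.443438 + 0.232685 = 0.6761. C = 1 - H(p) = 1 - 0.6761 = 0.3239

0.3239 bits


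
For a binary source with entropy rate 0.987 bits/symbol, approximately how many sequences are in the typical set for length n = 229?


log2|A_typical| = nH = 229 * 0.987 = 226.023, so |A_typical| ~ 2^226.023 = 1.096e+68

1.096e+68


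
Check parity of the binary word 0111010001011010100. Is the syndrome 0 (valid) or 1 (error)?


Syndrome = XOR of all bits = 0 XOR 1 XOR 1 XOR 1 XOR 0 XOR 1 XOR 0 XOR 0 XOR 0 XOR 1 XOR 0 XOR 1 XOR 1 XOR 0 XOR 1 XOR 0 XOR 1 XOR 0 XOR 0 = 1

1


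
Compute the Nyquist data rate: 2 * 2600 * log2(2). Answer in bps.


Rate = 2 * B * log2(M) = 2 * 2600 * 1.0 = 5200.0

5200.0 bps


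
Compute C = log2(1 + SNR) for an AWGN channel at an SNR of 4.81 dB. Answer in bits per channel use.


SNR_linear = 10^(4.81/10) = 3.0269; C = log2(1 + SNR_linear) = log2(1 + 3.0269) = 2.0097

2.0097 bits/channel use


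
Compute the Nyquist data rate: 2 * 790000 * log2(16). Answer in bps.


Rate = 2 * B * log2(M) = 2 * 790000 * 4.0 = 6320000.0

6320000.0 bps


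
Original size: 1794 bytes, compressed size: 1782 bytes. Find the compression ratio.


Ratio = original / compressed = 1794 / 1782 = 1.0067

1.0067


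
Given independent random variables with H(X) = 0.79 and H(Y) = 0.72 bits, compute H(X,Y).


For independent variables, H(X,Y) = H(X) + H(Y) = 0.79 + 0.72 = 1.51

1.51 bits


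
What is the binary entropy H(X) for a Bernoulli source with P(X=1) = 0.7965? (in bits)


H = -p*log2(p) - (1-p)*log2(1-p). -0.7965*log2(0.7965) = 0.261454; -0.2035*log2(0.2035) = 0.467419. H = 0.261454 + 0.467419 = 0.7289

0.7289 bits


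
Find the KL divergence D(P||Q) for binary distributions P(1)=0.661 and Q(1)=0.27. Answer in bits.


KL = p*log2(p/q) + (1-p)*log2((1-p)/(1-q)) = 0.661*log2(0.661/0.27) + 0.339*log2(0.339/0.73) = 0.4787

0.4787 bits


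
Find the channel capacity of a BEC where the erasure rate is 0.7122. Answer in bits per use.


C = 1 - epsilon = 1 - 0.7122 = 0.2878

0.2878 bits


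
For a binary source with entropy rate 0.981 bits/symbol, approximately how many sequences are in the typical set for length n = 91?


log2|A_typical| = nH = 91 * 0.981 = 89.271, so |A_typical| ~ 2^89.271 = 7.469e+26

7.469e+26


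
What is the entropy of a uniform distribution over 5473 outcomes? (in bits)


H = log2(n) = log2(5473) = 12.4181

12.4181 bits


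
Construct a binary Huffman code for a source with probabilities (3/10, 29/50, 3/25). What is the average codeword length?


Huffman construction (repeatedly merge the two least-probable nodes; each merge adds 1 bit to every symbol beneath it): 3/25 + 3/10 = 21/50; 21/50 + 29/50 = 1. Resulting codeword lengths (in the order the probabilities were given): (2, 1, 2). L_avg = sum(p_i * l_i) = 3/10*2 + 29/50*1 + 3/25*2 = 71/50 = 1.42

1.42 bits


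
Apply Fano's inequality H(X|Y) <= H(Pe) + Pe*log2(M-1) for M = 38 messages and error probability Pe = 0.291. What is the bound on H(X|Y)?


H(Pe) = -Pe*log2(Pe) - (1-Pe)*log2(1-Pe) = -0.291*log2(0.291) - 0.709*log2(0.709) = 0.518245 + 0.351765 = 0.87. Pe*log2(M-1) = 0.291*log2(37) = 1.515951. Bound = H(Pe) + Pe*log2(M-1) = 0.518245 + 0.351765 + 1.515951 = 2.386

2.386 bits


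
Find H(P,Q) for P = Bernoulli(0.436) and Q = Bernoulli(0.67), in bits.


H(P,Q) = -p*log2(q) - (1-p)*log2(1-q). -0.436*log2(0.67) = 0.251906; -0.564*log2(0.33) = 0.902097. H(P,Q) = 0.251906 + 0.902097 = 1.154

1.154 bits


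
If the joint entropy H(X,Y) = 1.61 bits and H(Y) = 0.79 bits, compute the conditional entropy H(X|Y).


H(X|Y) = H(X,Y) - H(Y) = 1.61 - 0.79 = 0.82

0.82 bits


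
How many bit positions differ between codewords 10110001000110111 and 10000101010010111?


Count differing positions: . . ^ ^ . ^ . . . ^ . ^ . . . . . = 5 differences

5


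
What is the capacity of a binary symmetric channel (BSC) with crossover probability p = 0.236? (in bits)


H(p) = -p*log2(p) - (1-p)*log2(1-p) = -0.236*log2(0.236) - 0.764*log2(0.764) = 0.491621 + 0.296704 = 0.7883. C = 1 - H(p) = 1 - 0.7883 = 0.2117

0.2117 bits


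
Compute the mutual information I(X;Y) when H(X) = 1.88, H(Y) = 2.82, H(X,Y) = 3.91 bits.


I(X;Y) = H(X) + H(Y) - H(X,Y) = 1.88 + 2.82 - 3.91 = 0.79

0.79 bits


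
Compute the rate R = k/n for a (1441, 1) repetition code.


Rate = k/n = 1/1441

1/1441


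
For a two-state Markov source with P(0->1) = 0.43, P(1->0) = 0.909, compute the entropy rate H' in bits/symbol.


Stationary distribution: pi_0 = p10/(p01+p10) = 0.6789, pi_1 = 0.3211. Entropy rate H' = pi_0*H(p01) + pi_1*H(p10) = 0.6789*0.9858 + 0.3211*0.4398 = 0.8105

0.8105 bits/symbol


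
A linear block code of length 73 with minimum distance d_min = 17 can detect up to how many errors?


Detection capability = d_min - 1 = 17 - 1 = 16

16 errors


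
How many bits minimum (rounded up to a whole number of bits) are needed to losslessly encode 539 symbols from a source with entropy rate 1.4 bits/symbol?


Minimum bits >= n * H = 539 * 1.4 = 754.6, rounded up to a whole number of bits = 755

755 bits


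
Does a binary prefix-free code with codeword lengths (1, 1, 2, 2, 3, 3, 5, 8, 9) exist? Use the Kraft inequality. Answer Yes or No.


Kraft sum = sum(2^(-l_i)) = 1.7871, need <= 1. Result: violated (a binary prefix-free code with these lengths cannot exist)

No


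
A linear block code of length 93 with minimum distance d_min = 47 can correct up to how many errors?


Correction capability = floor((d-1)/2) = floor((47-1)/2) = 23

23 errors


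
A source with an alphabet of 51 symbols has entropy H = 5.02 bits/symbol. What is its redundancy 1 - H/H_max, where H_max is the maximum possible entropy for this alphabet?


H_max = log2(K) = log2(51) = 5.6724 bits/symbol. Redundancy = 1 - H/H_max = 1 - 5.02/5.6724 = 1 - 0.885 = 0.115

0.115


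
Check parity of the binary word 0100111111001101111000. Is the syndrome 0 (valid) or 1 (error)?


Syndrome = XOR of all bits = 0 XOR 1 XOR 0 XOR 0 XOR 1 XOR 1 XOR 1 XOR 1 XOR 1 XOR 1 XOR 0 XOR 0 XOR 1 XOR 1 XOR 0 XOR 1 XOR 1 XOR 1 XOR 1 XOR 0 XOR 0 XOR 0 = 1

1


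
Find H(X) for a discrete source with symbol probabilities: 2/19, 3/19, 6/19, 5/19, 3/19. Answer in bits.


H = -sum(p_i * log2(p_i)). Terms: -(2/19)*log2(2/19) = 0.341887; -(3/19)*log2(3/19) = 0.420468; -(6/19)*log2(6/19) = 0.525147; -(5/19)*log2(5/19) = 0.506842; -(3/19)*log2(3/19) = 0.420468. H = 0.341887 + 0.420468 + 0.525147 + 0.506842 + 0.420468 = 2.2148

2.2148 bits


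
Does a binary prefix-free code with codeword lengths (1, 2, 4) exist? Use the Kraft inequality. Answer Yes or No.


Kraft sum = sum(2^(-l_i)) = 0.8125, need <= 1. Result: satisfied (a binary prefix-free code with these lengths exists)

Yes


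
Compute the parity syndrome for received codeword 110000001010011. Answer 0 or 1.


Syndrome = XOR of all bits = 1 XOR 1 XOR 0 XOR 0 XOR 0 XOR 0 XOR 0 XOR 0 XOR 1 XOR 0 XOR 1 XOR 0 XOR 0 XOR 1 XOR 1 = 0

0


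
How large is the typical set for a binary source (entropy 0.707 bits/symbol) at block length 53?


log2|A_typical| = nH = 53 * 0.707 = 37.471, so |A_typical| ~ 2^37.471 = 1.905e+11

1.905e+11


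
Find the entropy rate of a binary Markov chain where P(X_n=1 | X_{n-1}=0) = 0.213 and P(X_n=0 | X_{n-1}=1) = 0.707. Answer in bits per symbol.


Stationary distribution: pi_0 = p10/(p01+p10) = 0.7685, pi_1 = 0.2315. Entropy rate H' = pi_0*H(p01) + pi_1*H(p10) = 0.7685*0.7472 + 0.2315*0.8726 = 0.7762

0.7762 bits/symbol


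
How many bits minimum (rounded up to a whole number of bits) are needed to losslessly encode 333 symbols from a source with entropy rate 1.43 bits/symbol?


Minimum bits >= n * H = 333 * 1.43 = 476.19, rounded up to a whole number of bits = 477

477 bits


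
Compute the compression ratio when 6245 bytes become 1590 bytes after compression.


Ratio = original / compressed = 6245 / 1590 = 3.9277

3.9277


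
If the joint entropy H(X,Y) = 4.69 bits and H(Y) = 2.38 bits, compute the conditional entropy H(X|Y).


H(X|Y) = H(X,Y) - H(Y) = 4.69 - 2.38 = 2.31

2.31 bits


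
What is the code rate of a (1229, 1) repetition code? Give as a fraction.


Rate = k/n = 1/1229

1/1229


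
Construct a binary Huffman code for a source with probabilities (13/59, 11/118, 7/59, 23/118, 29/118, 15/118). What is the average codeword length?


Huffman construction (repeatedly merge the two least-probable nodes; each merge adds 1 bit to every symbol beneath it): 11/118 + 7/59 = 25/118; 15/118 + 23/118 = 19/59; 25/118 + 13/59 = 51/118; 29/118 + 19/59 = 67/118; 51/118 + 67/118 = 1. Resulting codeword lengths (in the order the probabilities were given): (2, 3, 3, 3, 2, 3). L_avg = sum(p_i * l_i) = 13/59*2 + 11/118*3 + 7/59*3 + 23/118*3 + 29/118*2 + 15/118*3 = 299/118 = 2.5339

2.5339 bits


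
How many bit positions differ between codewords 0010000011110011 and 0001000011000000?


Count differing positions: . . ^ ^ . . . . . . ^ ^ . . ^ ^ = 6 differences

6


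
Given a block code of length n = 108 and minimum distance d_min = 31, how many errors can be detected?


Detection capability = d_min - 1 = 31 - 1 = 30

30 errors


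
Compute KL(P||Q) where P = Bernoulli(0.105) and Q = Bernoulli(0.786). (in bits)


KL = p*log2(p/q) + (1-p)*log2((1-p)/(1-q)) = 0.105*log2(0.105/0.786) + 0.895*log2(0.895/0.214) = 1.5426

1.5426 bits


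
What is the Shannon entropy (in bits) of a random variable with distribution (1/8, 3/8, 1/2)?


H = -sum(p_i * log2(p_i)). Terms: -(1/8)*log2(1/8) = 0.375000; -(3/8)*log2(3/8) = 0.530639; -(1/2)*log2(1/2) = 0.500000. H = 0.375000 + 0.530639 + 0.500000 = 1.4056

1.4056 bits


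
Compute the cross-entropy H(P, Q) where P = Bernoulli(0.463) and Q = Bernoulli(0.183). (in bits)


H(P,Q) = -p*log2(q) - (1-p)*log2(1-q). -0.463*log2(0.183) = 1.134389; -0.537*log2(0.817) = 0.156585. H(P,Q) = 1.134389 + 0.156585 = 1.291

1.291 bits


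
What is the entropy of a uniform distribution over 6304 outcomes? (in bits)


H = log2(n) = log2(6304) = 12.6221

12.6221 bits


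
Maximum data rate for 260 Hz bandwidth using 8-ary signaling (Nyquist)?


Rate = 2 * B * log2(M) = 2 * 260 * 3.0 = 1560.0

1560.0 bps


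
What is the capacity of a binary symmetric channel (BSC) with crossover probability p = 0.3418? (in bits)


H(p) = -p*log2(p) - (1-p)*log2(1-p) = -0.3418*log2(0.3418) - 0.6582*log2(0.6582) = 0.529372 + 0.397159 = 0.9265. C = 1 - H(p) = 1 - 0.9265 = 0.0735

0.0735 bits


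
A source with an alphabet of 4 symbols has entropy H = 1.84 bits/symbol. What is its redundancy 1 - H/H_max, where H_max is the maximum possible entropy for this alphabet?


H_max = log2(K) = log2(4) = 2.0 bits/symbol. Redundancy = 1 - H/H_max = 1 - 1.84/2.0 = 1 - 0.92 = 0.08

0.08


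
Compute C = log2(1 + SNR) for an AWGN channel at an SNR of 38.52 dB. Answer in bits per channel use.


SNR_linear = 10^(38.52/10) = 7112.1351; C = log2(1 + SNR_linear) = log2(1 + 7112.1351) = 12.7963

12.7963 bits/channel use


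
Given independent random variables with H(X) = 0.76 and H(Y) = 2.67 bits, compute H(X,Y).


For independent variables, H(X,Y) = H(X) + H(Y) = 0.76 + 2.67 = 3.43

3.43 bits


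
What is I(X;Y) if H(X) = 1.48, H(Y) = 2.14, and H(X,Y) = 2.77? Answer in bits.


I(X;Y) = H(X) + H(Y) - H(X,Y) = 1.48 + 2.14 - 2.77 = 0.85

0.85 bits


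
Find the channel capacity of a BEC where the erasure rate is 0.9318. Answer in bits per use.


C = 1 - epsilon = 1 - 0.9318 = 0.0682

0.0682 bits


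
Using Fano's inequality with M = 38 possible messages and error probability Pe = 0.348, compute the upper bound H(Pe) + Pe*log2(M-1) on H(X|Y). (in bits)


H(Pe) = -Pe*log2(Pe) - (1-Pe)*log2(1-Pe) = -0.348*log2(0.348) - 0.652*log2(0.652) = 0.529949 + 0.402321 = 0.9323. Pe*log2(M-1) = 0.348*log2(37) = 1.812890. Bound = H(Pe) + Pe*log2(M-1) = 0.529949 + 0.402321 + 1.812890 = 2.7452

2.7452 bits


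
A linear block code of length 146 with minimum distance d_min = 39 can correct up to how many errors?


Correction capability = floor((d-1)/2) = floor((39-1)/2) = 19

19 errors


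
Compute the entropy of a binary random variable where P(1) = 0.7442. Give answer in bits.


H = -p*log2(p) - (1-p)*log2(1-p). -0.7442*log2(0.7442) = 0.317206; -0.2558*log2(0.2558) = 0.503136. H = 0.317206 + 0.503136 = 0.8203

0.8203 bits


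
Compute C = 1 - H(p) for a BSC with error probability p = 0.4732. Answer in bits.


H(p) = -p*log2(p) - (1-p)*log2(1-p) = -0.4732*log2(0.4732) - 0.5268*log2(0.5268) = 0.510809 + 0.487118 = 0.9979. C = 1 - H(p) = 1 - 0.9979 = 0.0021

0.0021 bits


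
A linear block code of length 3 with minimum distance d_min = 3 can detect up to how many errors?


Detection capability = d_min - 1 = 3 - 1 = 2

2 errors


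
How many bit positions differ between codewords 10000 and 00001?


Count differing positions: ^ . . . ^ = 2 differences

2


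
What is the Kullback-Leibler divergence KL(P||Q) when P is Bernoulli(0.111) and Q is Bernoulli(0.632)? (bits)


KL = p*log2(p/q) + (1-p)*log2((1-p)/(1-q)) = 0.111*log2(0.111/0.632) + 0.889*log2(0.889/0.368) = 0.8527

0.8527 bits


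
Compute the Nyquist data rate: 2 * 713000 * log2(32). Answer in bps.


Rate = 2 * B * log2(M) = 2 * 713000 * 5.0 = 7130000.0

7130000.0 bps


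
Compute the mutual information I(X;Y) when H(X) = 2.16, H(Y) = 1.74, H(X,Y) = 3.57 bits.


I(X;Y) = H(X) + H(Y) - H(X,Y) = 2.16 + 1.74 - 3.57 = 0.33

0.33 bits


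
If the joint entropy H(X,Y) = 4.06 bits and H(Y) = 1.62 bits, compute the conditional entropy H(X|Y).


H(X|Y) = H(X,Y) - H(Y) = 4.06 - 1.62 = 2.44

2.44 bits


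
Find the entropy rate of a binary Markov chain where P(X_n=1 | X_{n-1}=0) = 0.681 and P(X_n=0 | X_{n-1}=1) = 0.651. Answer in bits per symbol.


Stationary distribution: pi_0 = p10/(p01+p10) = 0.4887, pi_1 = 0.5113. Entropy rate H' = pi_0*H(p01) + pi_1*H(p10) = 0.4887*0.9033 + 0.5113*0.9332 = 0.9186

0.9186 bits/symbol


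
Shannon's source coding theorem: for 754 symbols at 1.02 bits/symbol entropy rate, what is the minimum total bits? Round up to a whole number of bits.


Minimum bits >= n * H = 754 * 1.02 = 769.08, rounded up to a whole number of bits = 770

770 bits


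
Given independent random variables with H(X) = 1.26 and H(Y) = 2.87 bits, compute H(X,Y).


For independent variables, H(X,Y) = H(X) + H(Y) = 1.26 + 2.87 = 4.13

4.13 bits


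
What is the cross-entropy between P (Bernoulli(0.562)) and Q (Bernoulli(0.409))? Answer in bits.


H(P,Q) = -p*log2(q) - (1-p)*log2(1-q). -0.562*log2(0.409) = 0.724883; -0.438*log2(0.591) = 0.332341. H(P,Q) = 0.724883 + 0.332341 = 1.0572

1.0572 bits


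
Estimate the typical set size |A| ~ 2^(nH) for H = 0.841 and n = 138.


log2|A_typical| = nH = 138 * 0.841 = 116.058, so |A_typical| ~ 2^116.058 = 8.648e+34

8.648e+34


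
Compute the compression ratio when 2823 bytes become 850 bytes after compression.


Ratio = original / compressed = 2823 / 850 = 3.3212

3.3212


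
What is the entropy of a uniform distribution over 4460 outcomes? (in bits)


H = log2(n) = log2(4460) = 12.1228

12.1228 bits


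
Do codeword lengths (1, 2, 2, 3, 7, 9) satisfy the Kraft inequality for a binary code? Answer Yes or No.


Kraft sum = sum(2^(-l_i)) = 1.1348, need <= 1. Result: violated (a binary prefix-free code with these lengths cannot exist)

No


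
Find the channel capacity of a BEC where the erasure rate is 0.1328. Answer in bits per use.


C = 1 - epsilon = 1 - 0.1328 = 0.8672

0.8672 bits


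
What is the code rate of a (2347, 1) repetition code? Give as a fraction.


Rate = k/n = 1/2347

1/2347


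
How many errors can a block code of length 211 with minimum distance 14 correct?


Correction capability = floor((d-1)/2) = floor((14-1)/2) = 6

6 errors


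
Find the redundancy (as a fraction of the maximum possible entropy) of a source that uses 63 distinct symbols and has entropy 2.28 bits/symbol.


H_max = log2(K) = log2(63) = 5.9773 bits/symbol. Redundancy = 1 - H/H_max = 1 - 2.28/5.9773 = 1 - 0.3814 = 0.6186

0.6186


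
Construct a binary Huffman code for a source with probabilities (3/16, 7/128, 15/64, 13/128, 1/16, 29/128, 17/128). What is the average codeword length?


Huffman construction (repeatedly merge the two least-probable nodes; each merge adds 1 bit to every symbol beneath it): 7/128 + 1/16 = 15/128; 13/128 + 15/128 = 7/32; 17/128 + 3/16 = 41/128; 7/32 + 29/128 = 57/128; 15/64 + 41/128 = 71/128; 57/128 + 71/128 = 1. Resulting codeword lengths (in the order the probabilities were given): (3, 4, 2, 3, 4, 2, 3). L_avg = sum(p_i * l_i) = 3/16*3 + 7/128*4 + 15/64*2 + 13/128*3 + 1/16*4 + 29/128*2 + 17/128*3 = 85/32 = 2.6562

2.6562 bits


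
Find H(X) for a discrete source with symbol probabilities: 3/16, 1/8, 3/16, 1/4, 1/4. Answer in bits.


H = -sum(p_i * log2(p_i)). Terms: -(3/16)*log2(3/16) = 0.452820; -(1/8)*log2(1/8) = 0.375000; -(3/16)*log2(3/16) = 0.452820; -(1/4)*log2(1/4) = 0.500000; -(1/4)*log2(1/4) = 0.500000. H = 0.452820 + 0.375000 + 0.452820 + 0.500000 + 0.500000 = 2.2806

2.2806 bits


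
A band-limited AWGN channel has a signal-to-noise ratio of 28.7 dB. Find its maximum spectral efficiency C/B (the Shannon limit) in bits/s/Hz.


SNR_linear = 10^(28.7/10) = 741.3102; C/B = log2(1 + SNR_linear) = log2(1 + 741.3102) = 9.5359

9.5359 bits/s/Hz


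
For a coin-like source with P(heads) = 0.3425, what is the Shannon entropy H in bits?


H = -p*log2(p) - (1-p)*log2(1-p). -0.3425*log2(0.3425) = 0.529445; -0.6575*log2(0.6575) = 0.397746. H = 0.529445 + 0.397746 = 0.9272

0.9272 bits


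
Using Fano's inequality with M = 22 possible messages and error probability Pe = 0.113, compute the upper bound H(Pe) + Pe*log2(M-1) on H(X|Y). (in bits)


H(Pe) = -Pe*log2(Pe) - (1-Pe)*log2(1-Pe) = -0.113*log2(0.113) - 0.887*log2(0.887) = 0.355453 + 0.153446 = 0.5089. Pe*log2(M-1) = 0.113*log2(21) = 0.496332. Bound = H(Pe) + Pe*log2(M-1) = 0.355453 + 0.153446 + 0.496332 = 1.0052

1.0052 bits


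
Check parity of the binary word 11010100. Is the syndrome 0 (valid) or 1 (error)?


Syndrome = XOR of all bits = 1 XOR 1 XOR 0 XOR 1 XOR 0 XOR 1 XOR 0 XOR 0 = 0

0


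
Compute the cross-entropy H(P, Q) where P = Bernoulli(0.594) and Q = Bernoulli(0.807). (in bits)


H(P,Q) = -p*log2(q) - (1-p)*log2(1-q). -0.594*log2(0.807) = 0.183759; -0.406*log2(0.193) = 0.963571. H(P,Q) = 0.183759 + 0.963571 = 1.1473

1.1473 bits


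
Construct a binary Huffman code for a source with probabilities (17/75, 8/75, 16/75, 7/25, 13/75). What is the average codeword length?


Huffman construction (repeatedly merge the two least-probable nodes; each merge adds 1 bit to every symbol beneath it): 8/75 + 13/75 = 7/25; 16/75 + 17/75 = 11/25; 7/25 + 7/25 = 14/25; 11/25 + 14/25 = 1. Resulting codeword lengths (in the order the probabilities were given): (2, 3, 2, 2, 3). L_avg = sum(p_i * l_i) = 17/75*2 + 8/75*3 + 16/75*2 + 7/25*2 + 13/75*3 = 57/25 = 2.28

2.28 bits


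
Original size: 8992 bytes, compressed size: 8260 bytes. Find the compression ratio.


Ratio = original / compressed = 8992 / 8260 = 1.0886

1.0886


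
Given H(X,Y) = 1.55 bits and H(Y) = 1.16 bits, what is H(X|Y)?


H(X|Y) = H(X,Y) - H(Y) = 1.55 - 1.16 = 0.39

0.39 bits


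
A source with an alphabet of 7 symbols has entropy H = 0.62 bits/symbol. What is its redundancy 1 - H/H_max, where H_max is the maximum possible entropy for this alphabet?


H_max = log2(K) = log2(7) = 2.8074 bits/symbol. Redundancy = 1 - H/H_max = 1 - 0.62/2.8074 = 1 - 0.2208 = 0.7792

0.7792


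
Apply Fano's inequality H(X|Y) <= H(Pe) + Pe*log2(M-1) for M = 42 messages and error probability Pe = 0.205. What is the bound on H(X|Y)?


H(Pe) = -Pe*log2(Pe) - (1-Pe)*log2(1-Pe) = -0.205*log2(0.205) - 0.795*log2(0.795) = 0.468692 + 0.263124 = 0.7318. Pe*log2(M-1) = 0.205*log2(41) = 1.098298. Bound = H(Pe) + Pe*log2(M-1) = 0.468692 + 0.263124 + 1.098298 = 1.8301

1.8301 bits


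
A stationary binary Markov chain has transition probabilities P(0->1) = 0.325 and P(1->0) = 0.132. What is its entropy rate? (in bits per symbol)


Stationary distribution: pi_0 = p10/(p01+p10) = 0.2888, pi_1 = 0.7112. Entropy rate H' = pi_0*H(p01) + pi_1*H(p10) = 0.2888*0.9097 + 0.7112*0.5629 = 0.6631

0.6631 bits/symbol


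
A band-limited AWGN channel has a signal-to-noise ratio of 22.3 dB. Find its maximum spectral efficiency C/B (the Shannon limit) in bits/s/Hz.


SNR_linear = 10^(22.3/10) = 169.8244; C/B = log2(1 + SNR_linear) = log2(1 + 169.8244) = 7.4164

7.4164 bits/s/Hz


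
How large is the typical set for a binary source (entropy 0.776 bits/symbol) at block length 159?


log2|A_typical| = nH = 159 * 0.776 = 123.384, so |A_typical| ~ 2^123.384 = 1.388e+37

1.388e+37


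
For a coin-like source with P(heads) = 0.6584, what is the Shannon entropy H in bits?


H = -p*log2(p) - (1-p)*log2(1-p). -0.6584*log2(0.6584) = 0.396991; -0.3416*log2(0.3416) = 0.529350. H = 0.396991 + 0.529350 = 0.9263

0.9263 bits


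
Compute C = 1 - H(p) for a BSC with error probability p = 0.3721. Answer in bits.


H(p) = -p*log2(p) - (1-p)*log2(1-p) = -0.3721*log2(0.3721) - 0.6279*log2(0.6279) = 0.530703 + 0.421568 = 0.9523. C = 1 - H(p) = 1 - 0.9523 = 0.0477

0.0477 bits


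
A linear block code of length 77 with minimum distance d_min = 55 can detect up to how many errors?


Detection capability = d_min - 1 = 55 - 1 = 54

54 errors
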